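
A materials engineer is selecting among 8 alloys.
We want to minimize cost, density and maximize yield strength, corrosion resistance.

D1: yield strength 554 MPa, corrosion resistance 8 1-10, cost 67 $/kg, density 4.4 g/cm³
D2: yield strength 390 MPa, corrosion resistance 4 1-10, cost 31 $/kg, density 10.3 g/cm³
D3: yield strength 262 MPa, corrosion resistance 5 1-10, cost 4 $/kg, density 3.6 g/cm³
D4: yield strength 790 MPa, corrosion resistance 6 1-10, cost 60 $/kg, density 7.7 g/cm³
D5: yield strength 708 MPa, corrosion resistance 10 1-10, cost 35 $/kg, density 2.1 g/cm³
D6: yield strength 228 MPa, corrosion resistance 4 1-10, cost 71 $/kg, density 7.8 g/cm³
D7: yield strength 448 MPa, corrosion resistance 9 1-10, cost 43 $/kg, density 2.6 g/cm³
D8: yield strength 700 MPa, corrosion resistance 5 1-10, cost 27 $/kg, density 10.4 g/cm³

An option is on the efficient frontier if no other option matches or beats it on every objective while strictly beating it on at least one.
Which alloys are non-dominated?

D2, D3, D4, D5, D8

D1: dominated by D5 (yield strength 708≥554, corrosion resistance 10≥8, cost 35≤67, density 2.1≤4.4).
D2: not dominated.
D3: not dominated (best cost).
D4: not dominated (best yield strength).
D5: not dominated (best corrosion resistance).
D6: dominated by D1 (yield strength 554≥228, corrosion resistance 8≥4, cost 67≤71, density 4.4≤7.8).
D7: dominated by D5 (yield strength 708≥448, corrosion resistance 10≥9, cost 35≤43, density 2.1≤2.6).
D8: not dominated.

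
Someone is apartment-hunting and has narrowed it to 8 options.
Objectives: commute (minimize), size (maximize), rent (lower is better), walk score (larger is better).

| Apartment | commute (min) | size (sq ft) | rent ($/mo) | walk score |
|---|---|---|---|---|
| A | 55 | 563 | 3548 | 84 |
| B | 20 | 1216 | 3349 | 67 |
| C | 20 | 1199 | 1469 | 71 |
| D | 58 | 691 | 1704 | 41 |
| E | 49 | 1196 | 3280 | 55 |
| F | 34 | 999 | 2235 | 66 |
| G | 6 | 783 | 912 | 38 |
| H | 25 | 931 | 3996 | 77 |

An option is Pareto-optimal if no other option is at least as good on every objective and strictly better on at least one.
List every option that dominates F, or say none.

C

C: commute 20≤34, size 1199≥999, rent 1469≤2235, walk score 71≥66 — dominates F.
Others (A, B, D, E, G, H) are each worse than F on at least one objective.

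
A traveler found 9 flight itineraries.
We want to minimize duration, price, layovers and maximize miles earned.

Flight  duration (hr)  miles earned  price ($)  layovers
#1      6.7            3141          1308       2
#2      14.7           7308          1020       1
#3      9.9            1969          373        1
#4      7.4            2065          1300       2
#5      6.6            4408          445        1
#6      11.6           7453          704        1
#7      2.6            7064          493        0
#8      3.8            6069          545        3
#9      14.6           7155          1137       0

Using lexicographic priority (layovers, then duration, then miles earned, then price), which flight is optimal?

First minimize layovers: best is 0, kept {#7, #9}.
Then minimize duration: best is 2.6, kept {#7}.

#7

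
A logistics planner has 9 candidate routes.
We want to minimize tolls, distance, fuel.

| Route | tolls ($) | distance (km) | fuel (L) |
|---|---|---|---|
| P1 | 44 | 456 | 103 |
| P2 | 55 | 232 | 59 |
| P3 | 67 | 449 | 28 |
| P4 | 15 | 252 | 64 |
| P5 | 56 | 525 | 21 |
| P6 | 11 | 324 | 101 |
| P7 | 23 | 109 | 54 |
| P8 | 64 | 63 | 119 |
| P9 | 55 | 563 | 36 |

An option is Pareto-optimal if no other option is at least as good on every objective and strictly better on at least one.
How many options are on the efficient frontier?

P1: dominated by P4 (tolls 15≤44, distance 252≤456, fuel 64≤103).
P2: dominated by P7 (tolls 23≤55, distance 109≤232, fuel 54≤59).
P3: not dominated.
P4: not dominated.
P5: not dominated (best fuel).
P6: not dominated (best tolls).
P7: not dominated.
P8: not dominated (best distance).
P9: not dominated.
Pareto-optimal: P3, P4, P5, P6, P7, P8, P9 → 7.

7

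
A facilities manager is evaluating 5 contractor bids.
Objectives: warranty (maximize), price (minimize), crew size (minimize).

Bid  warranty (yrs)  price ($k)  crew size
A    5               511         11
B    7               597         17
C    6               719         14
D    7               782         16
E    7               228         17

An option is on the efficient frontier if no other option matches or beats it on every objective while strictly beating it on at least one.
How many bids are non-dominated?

A: not dominated (best crew size).
B: dominated by E (warranty 7≥7, price 228≤597, crew size 17≤17).
C: not dominated.
D: not dominated.
E: not dominated (best price).
Pareto-optimal: A, C, D, E → 4.

4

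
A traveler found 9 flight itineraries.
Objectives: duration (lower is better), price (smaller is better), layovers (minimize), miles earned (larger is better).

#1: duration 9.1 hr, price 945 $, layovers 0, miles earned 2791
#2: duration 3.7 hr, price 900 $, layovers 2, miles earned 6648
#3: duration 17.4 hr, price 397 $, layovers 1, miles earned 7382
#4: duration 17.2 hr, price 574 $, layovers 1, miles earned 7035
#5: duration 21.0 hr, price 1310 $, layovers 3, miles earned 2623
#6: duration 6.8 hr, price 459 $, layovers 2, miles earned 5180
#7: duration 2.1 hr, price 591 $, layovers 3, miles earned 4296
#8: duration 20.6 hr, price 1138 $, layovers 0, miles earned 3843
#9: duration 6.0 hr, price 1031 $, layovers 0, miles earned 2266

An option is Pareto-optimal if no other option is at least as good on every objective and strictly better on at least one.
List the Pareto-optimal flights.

#1, #2, #3, #4, #6, #7, #8, #9

#1: not dominated.
#2: not dominated.
#3: not dominated (best price).
#4: not dominated.
#5: dominated by #1 (duration 9.1≤21.0, price 945≤1310, layovers 0≤3, miles earned 2791≥2623).
#6: not dominated.
#7: not dominated (best duration).
#8: not dominated.
#9: not dominated.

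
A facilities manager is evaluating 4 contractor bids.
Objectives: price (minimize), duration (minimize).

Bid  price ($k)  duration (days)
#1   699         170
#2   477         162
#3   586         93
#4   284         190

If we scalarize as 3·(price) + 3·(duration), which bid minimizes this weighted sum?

#1: 3·699 + 3·170 = 2607
#2: 3·477 + 3·162 = 1917
#3: 3·586 + 3·93 = 2037
#4: 3·284 + 3·190 = 1422
Lowest: #4 at 1422.

#4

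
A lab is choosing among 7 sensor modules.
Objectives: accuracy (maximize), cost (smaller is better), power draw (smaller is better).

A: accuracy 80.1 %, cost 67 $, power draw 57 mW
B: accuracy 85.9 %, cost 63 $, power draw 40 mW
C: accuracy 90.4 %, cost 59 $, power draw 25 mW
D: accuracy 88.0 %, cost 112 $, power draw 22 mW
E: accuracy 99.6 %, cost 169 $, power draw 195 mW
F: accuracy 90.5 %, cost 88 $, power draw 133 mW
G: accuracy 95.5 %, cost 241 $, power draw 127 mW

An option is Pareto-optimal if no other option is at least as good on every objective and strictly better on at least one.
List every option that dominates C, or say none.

none

A: worse on accuracy (80.1 vs 90.4).
B: worse on accuracy (85.9 vs 90.4).
D: worse on accuracy (88.0 vs 90.4).
E: worse on cost (169 vs 59).
F: worse on cost (88 vs 59).
G: worse on cost (241 vs 59).
No option dominates C.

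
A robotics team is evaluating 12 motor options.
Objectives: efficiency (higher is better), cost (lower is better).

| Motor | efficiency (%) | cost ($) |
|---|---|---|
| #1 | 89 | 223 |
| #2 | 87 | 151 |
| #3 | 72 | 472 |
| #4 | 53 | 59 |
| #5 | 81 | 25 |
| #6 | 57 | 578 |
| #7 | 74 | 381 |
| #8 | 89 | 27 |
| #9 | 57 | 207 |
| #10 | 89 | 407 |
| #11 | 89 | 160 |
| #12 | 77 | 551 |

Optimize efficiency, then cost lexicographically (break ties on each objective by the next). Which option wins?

#8

First maximize efficiency: best is 89, kept {#1, #8, #10, #11}.
Then minimize cost: best is 27, kept {#8}.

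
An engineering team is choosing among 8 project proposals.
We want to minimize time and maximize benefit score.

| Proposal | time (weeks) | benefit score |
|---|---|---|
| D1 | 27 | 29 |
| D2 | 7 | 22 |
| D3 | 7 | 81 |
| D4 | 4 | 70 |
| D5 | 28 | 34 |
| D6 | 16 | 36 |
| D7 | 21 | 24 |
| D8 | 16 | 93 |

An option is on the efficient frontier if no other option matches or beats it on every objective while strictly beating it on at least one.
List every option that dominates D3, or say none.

none

D1: worse on time (27 vs 7).
D2: worse on benefit score (22 vs 81).
D4: worse on benefit score (70 vs 81).
D5: worse on time (28 vs 7).
D6: worse on time (16 vs 7).
D7: worse on time (21 vs 7).
D8: worse on time (16 vs 7).
No option dominates D3.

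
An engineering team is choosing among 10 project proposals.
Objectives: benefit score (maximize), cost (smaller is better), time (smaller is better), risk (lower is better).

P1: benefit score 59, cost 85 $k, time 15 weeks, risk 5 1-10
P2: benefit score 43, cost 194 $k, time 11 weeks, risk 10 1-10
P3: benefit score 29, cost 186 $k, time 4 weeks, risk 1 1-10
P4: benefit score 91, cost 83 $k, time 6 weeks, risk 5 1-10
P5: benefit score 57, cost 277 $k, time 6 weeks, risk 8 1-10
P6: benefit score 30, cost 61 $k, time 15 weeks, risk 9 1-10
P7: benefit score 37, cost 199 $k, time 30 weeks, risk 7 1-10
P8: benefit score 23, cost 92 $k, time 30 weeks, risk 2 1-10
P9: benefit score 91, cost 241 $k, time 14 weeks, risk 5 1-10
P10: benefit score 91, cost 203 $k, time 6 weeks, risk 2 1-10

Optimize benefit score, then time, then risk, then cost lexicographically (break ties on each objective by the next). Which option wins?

First maximize benefit score: best is 91, kept {P4, P9, P10}.
Then minimize time: best is 6, kept {P4, P10}.
Then minimize risk: best is 2, kept {P10}.

P10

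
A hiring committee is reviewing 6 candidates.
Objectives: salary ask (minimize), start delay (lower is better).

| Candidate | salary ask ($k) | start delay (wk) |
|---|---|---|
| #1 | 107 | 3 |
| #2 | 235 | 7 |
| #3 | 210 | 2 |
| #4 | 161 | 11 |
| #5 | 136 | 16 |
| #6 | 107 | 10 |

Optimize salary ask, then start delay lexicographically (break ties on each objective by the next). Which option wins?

First minimize salary ask: best is 107, kept {#1, #6}.
Then minimize start delay: best is 3, kept {#1}.

#1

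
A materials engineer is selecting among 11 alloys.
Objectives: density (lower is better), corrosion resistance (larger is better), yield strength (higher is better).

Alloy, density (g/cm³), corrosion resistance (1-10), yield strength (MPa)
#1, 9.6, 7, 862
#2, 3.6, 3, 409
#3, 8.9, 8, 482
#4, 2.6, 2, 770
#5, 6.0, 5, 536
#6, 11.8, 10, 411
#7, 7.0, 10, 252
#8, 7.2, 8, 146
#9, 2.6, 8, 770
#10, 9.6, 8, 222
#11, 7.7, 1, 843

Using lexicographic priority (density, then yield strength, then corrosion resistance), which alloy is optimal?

#9

First minimize density: best is 2.6, kept {#4, #9}.
Then maximize yield strength: best is 770, kept {#4, #9}.
Then maximize corrosion resistance: best is 8, kept {#9}.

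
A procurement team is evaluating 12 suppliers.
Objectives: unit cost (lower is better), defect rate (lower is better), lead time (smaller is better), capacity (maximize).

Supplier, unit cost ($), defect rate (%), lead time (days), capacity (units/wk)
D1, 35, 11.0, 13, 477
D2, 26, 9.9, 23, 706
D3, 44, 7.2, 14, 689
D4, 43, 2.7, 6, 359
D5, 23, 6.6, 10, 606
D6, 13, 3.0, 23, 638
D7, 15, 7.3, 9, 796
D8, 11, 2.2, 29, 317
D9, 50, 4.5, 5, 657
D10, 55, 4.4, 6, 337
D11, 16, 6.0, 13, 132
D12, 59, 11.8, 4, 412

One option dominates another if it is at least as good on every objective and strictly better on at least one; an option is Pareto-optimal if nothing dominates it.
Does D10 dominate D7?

D10 vs D7: D10 is worse on unit cost (55 vs 15), so it does not dominate D7.

No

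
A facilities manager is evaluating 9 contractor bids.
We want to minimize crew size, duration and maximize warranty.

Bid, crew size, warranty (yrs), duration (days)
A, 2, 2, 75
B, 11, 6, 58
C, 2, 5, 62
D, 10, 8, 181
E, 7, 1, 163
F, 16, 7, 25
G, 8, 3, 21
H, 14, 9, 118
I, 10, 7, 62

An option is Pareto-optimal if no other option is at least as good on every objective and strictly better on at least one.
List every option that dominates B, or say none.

A: worse on warranty (2 vs 6).
C: worse on warranty (5 vs 6).
D: worse on duration (181 vs 58).
E: worse on warranty (1 vs 6).
F: worse on crew size (16 vs 11).
G: worse on warranty (3 vs 6).
H: worse on crew size (14 vs 11).
I: worse on duration (62 vs 58).
No option dominates B.

none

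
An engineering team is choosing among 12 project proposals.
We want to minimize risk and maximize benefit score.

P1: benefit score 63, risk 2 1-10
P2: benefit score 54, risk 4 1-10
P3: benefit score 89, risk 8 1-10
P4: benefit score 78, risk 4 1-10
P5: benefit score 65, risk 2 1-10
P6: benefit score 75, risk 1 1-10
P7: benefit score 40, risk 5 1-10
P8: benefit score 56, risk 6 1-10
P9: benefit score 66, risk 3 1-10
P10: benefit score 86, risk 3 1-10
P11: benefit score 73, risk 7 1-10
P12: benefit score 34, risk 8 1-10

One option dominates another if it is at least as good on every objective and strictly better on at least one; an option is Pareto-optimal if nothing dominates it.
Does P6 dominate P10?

P6 vs P10: P6 is worse on benefit score (75 vs 86), so it does not dominate P10.

No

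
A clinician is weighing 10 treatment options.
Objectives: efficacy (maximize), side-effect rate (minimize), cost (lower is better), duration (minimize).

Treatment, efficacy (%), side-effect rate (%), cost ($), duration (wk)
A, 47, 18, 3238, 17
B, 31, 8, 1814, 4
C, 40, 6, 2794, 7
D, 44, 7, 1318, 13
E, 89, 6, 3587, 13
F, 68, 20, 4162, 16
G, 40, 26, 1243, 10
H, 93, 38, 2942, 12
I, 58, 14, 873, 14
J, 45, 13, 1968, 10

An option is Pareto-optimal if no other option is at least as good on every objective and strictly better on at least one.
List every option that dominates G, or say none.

A: worse on cost (3238 vs 1243).
B: worse on efficacy (31 vs 40).
C: worse on cost (2794 vs 1243).
D: worse on cost (1318 vs 1243).
E: worse on cost (3587 vs 1243).
F: worse on cost (4162 vs 1243).
H: worse on side-effect rate (38 vs 26).
I: worse on duration (14 vs 10).
J: worse on cost (1968 vs 1243).
No option dominates G.

none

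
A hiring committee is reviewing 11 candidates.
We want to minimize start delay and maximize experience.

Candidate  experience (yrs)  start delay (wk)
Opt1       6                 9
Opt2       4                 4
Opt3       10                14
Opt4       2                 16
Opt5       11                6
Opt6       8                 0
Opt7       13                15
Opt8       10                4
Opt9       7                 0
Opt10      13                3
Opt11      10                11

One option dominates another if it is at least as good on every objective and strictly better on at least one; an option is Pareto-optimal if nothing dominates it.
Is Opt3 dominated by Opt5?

Opt5 vs Opt3: experience 11≥10, start delay 6≤14 — Opt5 is at least as good on every objective with at least one strict improvement.

Yes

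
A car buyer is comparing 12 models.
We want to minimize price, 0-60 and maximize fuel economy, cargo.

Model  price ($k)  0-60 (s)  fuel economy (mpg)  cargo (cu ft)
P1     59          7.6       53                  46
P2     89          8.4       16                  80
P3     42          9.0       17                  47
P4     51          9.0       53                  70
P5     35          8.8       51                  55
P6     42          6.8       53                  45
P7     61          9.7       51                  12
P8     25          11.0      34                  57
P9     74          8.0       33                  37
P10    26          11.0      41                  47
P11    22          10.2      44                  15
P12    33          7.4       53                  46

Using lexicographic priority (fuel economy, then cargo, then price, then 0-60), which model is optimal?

First maximize fuel economy: best is 53, kept {P1, P4, P6, P12}.
Then maximize cargo: best is 70, kept {P4}.

P4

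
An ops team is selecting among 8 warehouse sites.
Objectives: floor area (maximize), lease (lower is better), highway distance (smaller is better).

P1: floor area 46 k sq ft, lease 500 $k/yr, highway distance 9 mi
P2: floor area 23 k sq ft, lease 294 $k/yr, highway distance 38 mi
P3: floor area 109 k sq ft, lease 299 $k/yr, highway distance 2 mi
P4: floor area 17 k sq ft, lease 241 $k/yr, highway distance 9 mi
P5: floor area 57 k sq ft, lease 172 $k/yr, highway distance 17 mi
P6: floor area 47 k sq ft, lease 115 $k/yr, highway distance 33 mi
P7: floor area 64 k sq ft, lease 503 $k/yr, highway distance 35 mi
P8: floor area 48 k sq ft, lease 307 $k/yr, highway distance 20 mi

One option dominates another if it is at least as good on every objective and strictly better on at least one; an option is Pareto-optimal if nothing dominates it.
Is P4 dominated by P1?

No

P1 vs P4: P1 is worse on lease (500 vs 241), so it does not dominate P4.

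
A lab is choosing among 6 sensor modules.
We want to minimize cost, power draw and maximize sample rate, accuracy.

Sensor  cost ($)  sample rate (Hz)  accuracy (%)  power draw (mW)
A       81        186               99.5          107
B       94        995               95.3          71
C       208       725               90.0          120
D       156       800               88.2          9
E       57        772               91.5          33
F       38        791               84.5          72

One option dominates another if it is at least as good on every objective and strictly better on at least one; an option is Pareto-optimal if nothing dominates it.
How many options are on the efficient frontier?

A: not dominated (best accuracy).
B: not dominated (best sample rate).
C: dominated by B (cost 94≤208, sample rate 995≥725, accuracy 95.3≥90.0, power draw 71≤120).
D: not dominated (best power draw).
E: not dominated.
F: not dominated (best cost).
Pareto-optimal: A, B, D, E, F → 5.

5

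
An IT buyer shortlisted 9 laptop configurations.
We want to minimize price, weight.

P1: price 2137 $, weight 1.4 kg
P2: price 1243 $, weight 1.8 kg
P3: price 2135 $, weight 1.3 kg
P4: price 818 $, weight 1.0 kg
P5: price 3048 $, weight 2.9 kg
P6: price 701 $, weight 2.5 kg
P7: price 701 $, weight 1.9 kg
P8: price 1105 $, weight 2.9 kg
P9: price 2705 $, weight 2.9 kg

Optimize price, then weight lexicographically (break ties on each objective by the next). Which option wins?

P7

First minimize price: best is 701, kept {P6, P7}.
Then minimize weight: best is 1.9, kept {P7}.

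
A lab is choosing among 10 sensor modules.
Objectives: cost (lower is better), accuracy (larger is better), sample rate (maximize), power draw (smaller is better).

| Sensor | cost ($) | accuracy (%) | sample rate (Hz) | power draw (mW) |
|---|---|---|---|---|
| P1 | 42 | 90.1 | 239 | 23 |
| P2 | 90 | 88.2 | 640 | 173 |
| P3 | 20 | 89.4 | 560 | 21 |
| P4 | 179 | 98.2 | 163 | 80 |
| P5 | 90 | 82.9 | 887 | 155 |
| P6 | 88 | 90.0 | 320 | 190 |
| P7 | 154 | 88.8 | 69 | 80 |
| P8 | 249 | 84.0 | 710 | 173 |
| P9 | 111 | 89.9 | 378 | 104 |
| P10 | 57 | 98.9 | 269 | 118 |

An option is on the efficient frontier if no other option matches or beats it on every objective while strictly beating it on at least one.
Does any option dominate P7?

P1 vs P7: cost 42≤154, accuracy 90.1≥88.8, sample rate 239≥69, power draw 23≤80 — P1 is at least as good on every objective and strictly better on at least one, so P1 dominates P7.

Yes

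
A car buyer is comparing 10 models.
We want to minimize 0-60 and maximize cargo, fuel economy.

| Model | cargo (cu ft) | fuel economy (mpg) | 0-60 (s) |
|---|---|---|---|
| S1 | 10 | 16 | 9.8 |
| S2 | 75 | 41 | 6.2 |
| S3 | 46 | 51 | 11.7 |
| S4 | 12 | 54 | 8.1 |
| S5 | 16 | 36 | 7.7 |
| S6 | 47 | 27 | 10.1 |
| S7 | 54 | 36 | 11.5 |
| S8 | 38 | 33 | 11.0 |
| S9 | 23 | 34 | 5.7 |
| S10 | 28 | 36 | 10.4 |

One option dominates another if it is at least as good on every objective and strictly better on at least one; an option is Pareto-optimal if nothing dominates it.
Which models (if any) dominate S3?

none

S1: worse on cargo (10 vs 46).
S2: worse on fuel economy (41 vs 51).
S4: worse on cargo (12 vs 46).
S5: worse on cargo (16 vs 46).
S6: worse on fuel economy (27 vs 51).
S7: worse on fuel economy (36 vs 51).
S8: worse on cargo (38 vs 46).
S9: worse on cargo (23 vs 46).
S10: worse on cargo (28 vs 46).
No option dominates S3.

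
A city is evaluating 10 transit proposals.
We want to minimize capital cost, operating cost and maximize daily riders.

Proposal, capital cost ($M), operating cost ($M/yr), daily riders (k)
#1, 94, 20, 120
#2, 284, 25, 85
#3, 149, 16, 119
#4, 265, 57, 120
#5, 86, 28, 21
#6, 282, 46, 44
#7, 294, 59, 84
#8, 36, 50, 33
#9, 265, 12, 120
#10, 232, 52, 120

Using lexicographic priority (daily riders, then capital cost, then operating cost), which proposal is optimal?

First maximize daily riders: best is 120, kept {#1, #4, #9, #10}.
Then minimize capital cost: best is 94, kept {#1}.

#1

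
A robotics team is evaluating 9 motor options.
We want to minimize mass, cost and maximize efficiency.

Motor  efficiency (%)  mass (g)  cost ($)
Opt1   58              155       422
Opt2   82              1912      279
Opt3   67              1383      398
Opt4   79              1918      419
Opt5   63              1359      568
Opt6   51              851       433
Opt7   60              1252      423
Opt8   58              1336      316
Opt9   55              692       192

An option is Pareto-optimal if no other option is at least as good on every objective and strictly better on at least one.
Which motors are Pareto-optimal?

Opt1: not dominated (best mass).
Opt2: not dominated (best efficiency).
Opt3: not dominated.
Opt4: dominated by Opt2 (efficiency 82≥79, mass 1912≤1918, cost 279≤419).
Opt5: not dominated.
Opt6: dominated by Opt1 (efficiency 58≥51, mass 155≤851, cost 422≤433).
Opt7: not dominated.
Opt8: not dominated.
Opt9: not dominated (best cost).

Opt1, Opt2, Opt3, Opt5, Opt7, Opt8, Opt9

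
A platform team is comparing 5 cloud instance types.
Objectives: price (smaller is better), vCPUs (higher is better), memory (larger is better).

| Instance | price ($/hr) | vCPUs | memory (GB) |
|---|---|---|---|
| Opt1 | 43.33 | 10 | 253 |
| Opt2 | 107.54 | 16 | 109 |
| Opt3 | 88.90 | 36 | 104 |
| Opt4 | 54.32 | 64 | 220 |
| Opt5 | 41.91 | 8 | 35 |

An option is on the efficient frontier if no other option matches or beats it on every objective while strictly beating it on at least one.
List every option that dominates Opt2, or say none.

Opt4: price 54.32≤107.54, vCPUs 64≥16, memory 220≥109 — dominates Opt2.
Others (Opt1, Opt3, Opt5) are each worse than Opt2 on at least one objective.

Opt4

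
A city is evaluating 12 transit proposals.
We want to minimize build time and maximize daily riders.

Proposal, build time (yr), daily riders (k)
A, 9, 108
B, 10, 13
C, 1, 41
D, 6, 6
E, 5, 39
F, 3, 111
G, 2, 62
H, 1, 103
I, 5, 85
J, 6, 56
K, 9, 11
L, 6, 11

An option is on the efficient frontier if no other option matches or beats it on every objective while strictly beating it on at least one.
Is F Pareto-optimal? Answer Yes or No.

A: worse on build time (9 vs 3).
B: worse on build time (10 vs 3).
C: worse on daily riders (41 vs 111).
D: worse on build time (6 vs 3).
E: worse on build time (5 vs 3).
G: worse on daily riders (62 vs 111).
H: worse on daily riders (103 vs 111).
I: worse on build time (5 vs 3).
J: worse on build time (6 vs 3).
K: worse on build time (9 vs 3).
L: worse on build time (6 vs 3).
No option is at least as good as F on every objective and strictly better on one.

Yes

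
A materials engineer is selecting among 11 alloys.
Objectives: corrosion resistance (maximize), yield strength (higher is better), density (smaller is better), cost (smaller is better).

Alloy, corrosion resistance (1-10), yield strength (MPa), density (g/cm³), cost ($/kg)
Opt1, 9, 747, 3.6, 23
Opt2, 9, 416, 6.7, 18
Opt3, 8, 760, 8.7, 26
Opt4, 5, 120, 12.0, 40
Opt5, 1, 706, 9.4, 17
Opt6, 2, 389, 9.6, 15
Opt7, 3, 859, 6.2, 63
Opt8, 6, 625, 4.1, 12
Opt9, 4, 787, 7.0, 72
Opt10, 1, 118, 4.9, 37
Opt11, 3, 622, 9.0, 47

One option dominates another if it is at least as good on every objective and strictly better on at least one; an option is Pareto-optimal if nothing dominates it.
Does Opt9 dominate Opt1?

No

Opt9 vs Opt1: Opt9 is worse on corrosion resistance (4 vs 9), so it does not dominate Opt1.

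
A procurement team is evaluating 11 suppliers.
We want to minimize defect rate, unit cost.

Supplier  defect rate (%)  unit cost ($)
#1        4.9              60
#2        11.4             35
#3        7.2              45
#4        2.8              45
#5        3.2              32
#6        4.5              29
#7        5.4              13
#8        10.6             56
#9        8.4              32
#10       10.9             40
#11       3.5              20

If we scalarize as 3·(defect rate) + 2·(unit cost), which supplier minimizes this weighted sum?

#7

#1: 3·4.9 + 2·60 = 134.7
#2: 3·11.4 + 2·35 = 104.2
#3: 3·7.2 + 2·45 = 111.6
#4: 3·2.8 + 2·45 = 98.4
#5: 3·3.2 + 2·32 = 73.6
#6: 3·4.5 + 2·29 = 71.5
#7: 3·5.4 + 2·13 = 42.2
#8: 3·10.6 + 2·56 = 143.8
#9: 3·8.4 + 2·32 = 89.2
#10: 3·10.9 + 2·40 = 112.7
#11: 3·3.5 + 2·20 = 50.5
Lowest: #7 at 42.2.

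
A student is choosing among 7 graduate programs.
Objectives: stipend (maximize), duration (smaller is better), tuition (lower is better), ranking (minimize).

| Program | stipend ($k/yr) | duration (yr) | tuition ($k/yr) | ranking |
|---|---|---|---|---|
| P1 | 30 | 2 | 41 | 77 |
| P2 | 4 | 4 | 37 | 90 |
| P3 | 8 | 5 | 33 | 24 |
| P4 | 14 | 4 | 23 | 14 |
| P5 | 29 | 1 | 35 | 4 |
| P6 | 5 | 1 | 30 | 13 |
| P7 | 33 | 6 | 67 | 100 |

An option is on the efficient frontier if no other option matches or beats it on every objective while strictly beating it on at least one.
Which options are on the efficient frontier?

P1, P4, P5, P6, P7

P1: not dominated.
P2: dominated by P4 (stipend 14≥4, duration 4≤4, tuition 23≤37, ranking 14≤90).
P3: dominated by P4 (stipend 14≥8, duration 4≤5, tuition 23≤33, ranking 14≤24).
P4: not dominated (best tuition).
P5: not dominated (best ranking).
P6: not dominated.
P7: not dominated (best stipend).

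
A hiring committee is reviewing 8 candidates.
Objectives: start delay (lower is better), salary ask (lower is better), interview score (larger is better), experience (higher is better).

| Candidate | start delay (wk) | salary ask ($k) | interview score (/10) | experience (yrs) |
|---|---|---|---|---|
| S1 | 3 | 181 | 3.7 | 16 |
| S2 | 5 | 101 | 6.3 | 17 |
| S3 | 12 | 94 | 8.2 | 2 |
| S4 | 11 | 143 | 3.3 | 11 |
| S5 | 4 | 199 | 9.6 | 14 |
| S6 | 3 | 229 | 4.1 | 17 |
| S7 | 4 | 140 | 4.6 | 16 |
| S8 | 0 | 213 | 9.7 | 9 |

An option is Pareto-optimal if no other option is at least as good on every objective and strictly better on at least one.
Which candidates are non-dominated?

S1: not dominated.
S2: not dominated.
S3: not dominated (best salary ask).
S4: dominated by S2 (start delay 5≤11, salary ask 101≤143, interview score 6.3≥3.3, experience 17≥11).
S5: not dominated.
S6: not dominated.
S7: not dominated.
S8: not dominated (best start delay).

S1, S2, S3, S5, S6, S7, S8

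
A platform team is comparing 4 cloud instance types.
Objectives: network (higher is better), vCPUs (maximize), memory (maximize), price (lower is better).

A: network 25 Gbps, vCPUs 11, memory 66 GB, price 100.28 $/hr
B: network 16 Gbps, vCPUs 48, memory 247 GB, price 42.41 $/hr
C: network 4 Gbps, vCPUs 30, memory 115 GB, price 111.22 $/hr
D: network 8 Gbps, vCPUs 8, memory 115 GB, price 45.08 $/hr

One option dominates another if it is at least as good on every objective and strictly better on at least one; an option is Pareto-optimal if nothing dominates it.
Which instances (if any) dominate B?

A: worse on vCPUs (11 vs 48).
C: worse on network (4 vs 16).
D: worse on network (8 vs 16).
No option dominates B.

none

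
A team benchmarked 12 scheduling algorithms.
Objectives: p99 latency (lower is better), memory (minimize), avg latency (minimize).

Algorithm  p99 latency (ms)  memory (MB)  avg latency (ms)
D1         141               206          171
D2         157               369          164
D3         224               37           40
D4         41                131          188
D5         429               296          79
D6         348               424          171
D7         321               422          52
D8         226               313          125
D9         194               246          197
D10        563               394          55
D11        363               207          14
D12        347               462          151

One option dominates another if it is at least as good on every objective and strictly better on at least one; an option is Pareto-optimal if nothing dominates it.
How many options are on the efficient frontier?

5

D1: not dominated.
D2: not dominated.
D3: not dominated (best memory).
D4: not dominated (best p99 latency).
D5: dominated by D3 (p99 latency 224≤429, memory 37≤296, avg latency 40≤79).
D6: dominated by D1 (p99 latency 141≤348, memory 206≤424, avg latency 171≤171).
D7: dominated by D3 (p99 latency 224≤321, memory 37≤422, avg latency 40≤52).
D8: dominated by D3 (p99 latency 224≤226, memory 37≤313, avg latency 40≤125).
D9: dominated by D1 (p99 latency 141≤194, memory 206≤246, avg latency 171≤197).
D10: dominated by D3 (p99 latency 224≤563, memory 37≤394, avg latency 40≤55).
D11: not dominated (best avg latency).
D12: dominated by D3 (p99 latency 224≤347, memory 37≤462, avg latency 40≤151).
Pareto-optimal: D1, D2, D3, D4, D11 → 5.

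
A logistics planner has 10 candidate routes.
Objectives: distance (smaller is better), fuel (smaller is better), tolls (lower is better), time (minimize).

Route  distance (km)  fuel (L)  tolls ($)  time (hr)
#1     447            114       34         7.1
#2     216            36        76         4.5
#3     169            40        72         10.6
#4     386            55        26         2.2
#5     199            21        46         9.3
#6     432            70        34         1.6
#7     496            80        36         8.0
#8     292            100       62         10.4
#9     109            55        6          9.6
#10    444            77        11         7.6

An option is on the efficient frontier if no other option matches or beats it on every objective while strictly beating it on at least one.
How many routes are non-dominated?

7

#1: dominated by #4 (distance 386≤447, fuel 55≤114, tolls 26≤34, time 2.2≤7.1).
#2: not dominated.
#3: not dominated.
#4: not dominated.
#5: not dominated (best fuel).
#6: not dominated (best time).
#7: dominated by #4 (distance 386≤496, fuel 55≤80, tolls 26≤36, time 2.2≤8.0).
#8: dominated by #5 (distance 199≤292, fuel 21≤100, tolls 46≤62, time 9.3≤10.4).
#9: not dominated (best distance).
#10: not dominated.
Pareto-optimal: #2, #3, #4, #5, #6, #9, #10 → 7.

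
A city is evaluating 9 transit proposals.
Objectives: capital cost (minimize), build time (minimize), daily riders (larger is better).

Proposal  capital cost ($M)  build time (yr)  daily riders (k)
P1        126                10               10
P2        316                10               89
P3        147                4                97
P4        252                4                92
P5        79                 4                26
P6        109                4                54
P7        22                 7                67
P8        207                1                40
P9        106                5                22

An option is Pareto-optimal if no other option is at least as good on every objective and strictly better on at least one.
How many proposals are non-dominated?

P1: dominated by P5 (capital cost 79≤126, build time 4≤10, daily riders 26≥10).
P2: dominated by P3 (capital cost 147≤316, build time 4≤10, daily riders 97≥89).
P3: not dominated (best daily riders).
P4: dominated by P3 (capital cost 147≤252, build time 4≤4, daily riders 97≥92).
P5: not dominated.
P6: not dominated.
P7: not dominated (best capital cost).
P8: not dominated (best build time).
P9: dominated by P5 (capital cost 79≤106, build time 4≤5, daily riders 26≥22).
Pareto-optimal: P3, P5, P6, P7, P8 → 5.

5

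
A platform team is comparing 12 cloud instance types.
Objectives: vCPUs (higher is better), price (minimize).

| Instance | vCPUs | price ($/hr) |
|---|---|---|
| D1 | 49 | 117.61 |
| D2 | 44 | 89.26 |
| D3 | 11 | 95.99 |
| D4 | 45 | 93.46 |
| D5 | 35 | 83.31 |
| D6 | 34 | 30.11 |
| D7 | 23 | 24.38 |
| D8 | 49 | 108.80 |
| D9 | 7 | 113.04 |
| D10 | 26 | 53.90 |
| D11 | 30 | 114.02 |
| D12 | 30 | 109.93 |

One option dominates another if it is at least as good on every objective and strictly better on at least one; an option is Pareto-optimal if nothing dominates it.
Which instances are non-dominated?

D2, D4, D5, D6, D7, D8

D1: dominated by D8 (vCPUs 49≥49, price 108.80≤117.61).
D2: not dominated.
D3: dominated by D2 (vCPUs 44≥11, price 89.26≤95.99).
D4: not dominated.
D5: not dominated.
D6: not dominated.
D7: not dominated (best price).
D8: not dominated.
D9: dominated by D2 (vCPUs 44≥7, price 89.26≤113.04).
D10: dominated by D6 (vCPUs 34≥26, price 30.11≤53.90).
D11: dominated by D2 (vCPUs 44≥30, price 89.26≤114.02).
D12: dominated by D2 (vCPUs 44≥30, price 89.26≤109.93).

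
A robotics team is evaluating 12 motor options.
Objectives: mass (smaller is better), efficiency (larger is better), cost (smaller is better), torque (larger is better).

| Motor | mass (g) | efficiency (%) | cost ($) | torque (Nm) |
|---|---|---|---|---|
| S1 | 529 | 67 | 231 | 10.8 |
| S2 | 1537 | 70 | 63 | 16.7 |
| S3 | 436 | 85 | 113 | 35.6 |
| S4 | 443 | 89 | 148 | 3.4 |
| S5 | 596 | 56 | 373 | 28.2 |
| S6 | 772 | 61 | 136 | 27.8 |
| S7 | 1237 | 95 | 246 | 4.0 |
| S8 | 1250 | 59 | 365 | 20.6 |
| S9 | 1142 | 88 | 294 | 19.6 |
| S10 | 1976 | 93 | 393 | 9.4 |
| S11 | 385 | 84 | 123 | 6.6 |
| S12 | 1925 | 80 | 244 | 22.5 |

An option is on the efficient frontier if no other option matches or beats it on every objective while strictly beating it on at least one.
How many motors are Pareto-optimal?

S1: dominated by S3 (mass 436≤529, efficiency 85≥67, cost 113≤231, torque 35.6≥10.8).
S2: not dominated (best cost).
S3: not dominated (best torque).
S4: not dominated.
S5: dominated by S3 (mass 436≤596, efficiency 85≥56, cost 113≤373, torque 35.6≥28.2).
S6: dominated by S3 (mass 436≤772, efficiency 85≥61, cost 113≤136, torque 35.6≥27.8).
S7: not dominated (best efficiency).
S8: dominated by S3 (mass 436≤1250, efficiency 85≥59, cost 113≤365, torque 35.6≥20.6).
S9: not dominated.
S10: not dominated.
S11: not dominated (best mass).
S12: dominated by S3 (mass 436≤1925, efficiency 85≥80, cost 113≤244, torque 35.6≥22.5).
Pareto-optimal: S2, S3, S4, S7, S9, S10, S11 → 7.

7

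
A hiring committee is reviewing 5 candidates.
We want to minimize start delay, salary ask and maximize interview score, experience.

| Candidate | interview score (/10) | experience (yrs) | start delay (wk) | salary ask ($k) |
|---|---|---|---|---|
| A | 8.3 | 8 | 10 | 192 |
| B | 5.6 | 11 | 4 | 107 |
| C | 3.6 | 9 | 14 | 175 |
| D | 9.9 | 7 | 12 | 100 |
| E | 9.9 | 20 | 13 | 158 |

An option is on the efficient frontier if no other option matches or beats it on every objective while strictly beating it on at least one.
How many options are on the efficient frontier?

4

A: not dominated.
B: not dominated (best start delay).
C: dominated by B (interview score 5.6≥3.6, experience 11≥9, start delay 4≤14, salary ask 107≤175).
D: not dominated (best salary ask).
E: not dominated (best experience).
Pareto-optimal: A, B, D, E → 4.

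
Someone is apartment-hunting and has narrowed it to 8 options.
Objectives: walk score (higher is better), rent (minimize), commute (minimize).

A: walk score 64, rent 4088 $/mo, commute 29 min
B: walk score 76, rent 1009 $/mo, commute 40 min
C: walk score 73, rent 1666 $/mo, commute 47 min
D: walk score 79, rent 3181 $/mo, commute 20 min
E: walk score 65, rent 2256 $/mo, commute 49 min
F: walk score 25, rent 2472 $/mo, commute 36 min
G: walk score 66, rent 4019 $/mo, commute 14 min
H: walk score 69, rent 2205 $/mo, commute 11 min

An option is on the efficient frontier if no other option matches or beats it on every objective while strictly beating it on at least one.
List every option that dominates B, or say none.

none

A: worse on walk score (64 vs 76).
C: worse on walk score (73 vs 76).
D: worse on rent (3181 vs 1009).
E: worse on walk score (65 vs 76).
F: worse on walk score (25 vs 76).
G: worse on walk score (66 vs 76).
H: worse on walk score (69 vs 76).
No option dominates B.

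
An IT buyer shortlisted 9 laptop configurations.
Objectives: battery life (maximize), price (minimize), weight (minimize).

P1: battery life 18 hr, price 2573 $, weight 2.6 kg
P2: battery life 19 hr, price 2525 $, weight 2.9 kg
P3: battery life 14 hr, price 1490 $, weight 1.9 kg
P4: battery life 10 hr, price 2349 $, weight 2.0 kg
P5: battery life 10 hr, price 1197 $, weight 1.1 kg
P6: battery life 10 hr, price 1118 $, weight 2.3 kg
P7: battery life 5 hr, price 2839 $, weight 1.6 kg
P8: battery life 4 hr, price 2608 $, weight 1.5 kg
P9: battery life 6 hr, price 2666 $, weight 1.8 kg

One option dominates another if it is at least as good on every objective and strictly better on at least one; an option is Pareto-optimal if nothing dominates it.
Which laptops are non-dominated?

P1: not dominated.
P2: not dominated (best battery life).
P3: not dominated.
P4: dominated by P3 (battery life 14≥10, price 1490≤2349, weight 1.9≤2.0).
P5: not dominated (best weight).
P6: not dominated (best price).
P7: dominated by P5 (battery life 10≥5, price 1197≤2839, weight 1.1≤1.6).
P8: dominated by P5 (battery life 10≥4, price 1197≤2608, weight 1.1≤1.5).
P9: dominated by P5 (battery life 10≥6, price 1197≤2666, weight 1.1≤1.8).

P1, P2, P3, P5, P6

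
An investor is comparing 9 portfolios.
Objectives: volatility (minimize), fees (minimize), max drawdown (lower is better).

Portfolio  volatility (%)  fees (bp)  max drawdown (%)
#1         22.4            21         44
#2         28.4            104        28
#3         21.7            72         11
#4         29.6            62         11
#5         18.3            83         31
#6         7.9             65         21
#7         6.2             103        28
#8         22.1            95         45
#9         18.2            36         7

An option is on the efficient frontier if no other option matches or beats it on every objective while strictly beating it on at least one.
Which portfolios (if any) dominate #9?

none

#1: worse on volatility (22.4 vs 18.2).
#2: worse on volatility (28.4 vs 18.2).
#3: worse on volatility (21.7 vs 18.2).
#4: worse on volatility (29.6 vs 18.2).
#5: worse on volatility (18.3 vs 18.2).
#6: worse on fees (65 vs 36).
#7: worse on fees (103 vs 36).
#8: worse on volatility (22.1 vs 18.2).
No option dominates #9.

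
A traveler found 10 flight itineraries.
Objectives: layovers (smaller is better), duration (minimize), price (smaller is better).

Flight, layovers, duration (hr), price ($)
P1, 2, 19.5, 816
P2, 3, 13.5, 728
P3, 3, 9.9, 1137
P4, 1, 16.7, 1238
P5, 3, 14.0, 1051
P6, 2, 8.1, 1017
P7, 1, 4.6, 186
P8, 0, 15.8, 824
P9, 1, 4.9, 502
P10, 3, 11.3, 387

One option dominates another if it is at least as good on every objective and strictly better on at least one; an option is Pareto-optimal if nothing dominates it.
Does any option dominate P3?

Yes

P6 vs P3: layovers 2≤3, duration 8.1≤9.9, price 1017≤1137 — P6 is at least as good on every objective and strictly better on at least one, so P6 dominates P3.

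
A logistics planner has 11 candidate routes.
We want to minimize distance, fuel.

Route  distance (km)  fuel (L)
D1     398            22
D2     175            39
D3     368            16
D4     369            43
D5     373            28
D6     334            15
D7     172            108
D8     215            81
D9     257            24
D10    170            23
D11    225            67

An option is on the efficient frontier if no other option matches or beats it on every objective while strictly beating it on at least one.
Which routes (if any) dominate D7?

D10: distance 170≤172, fuel 23≤108 — dominates D7.
Others (D1, D2, D3, D4, D5, D6, D8, D9, D11) are each worse than D7 on at least one objective.

D10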